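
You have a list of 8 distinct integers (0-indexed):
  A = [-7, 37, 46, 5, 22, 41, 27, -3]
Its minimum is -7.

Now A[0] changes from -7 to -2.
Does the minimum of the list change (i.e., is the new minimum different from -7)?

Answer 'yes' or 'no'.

Answer: yes

Derivation:
Old min = -7
Change: A[0] -7 -> -2
Changed element was the min; new min must be rechecked.
New min = -3; changed? yes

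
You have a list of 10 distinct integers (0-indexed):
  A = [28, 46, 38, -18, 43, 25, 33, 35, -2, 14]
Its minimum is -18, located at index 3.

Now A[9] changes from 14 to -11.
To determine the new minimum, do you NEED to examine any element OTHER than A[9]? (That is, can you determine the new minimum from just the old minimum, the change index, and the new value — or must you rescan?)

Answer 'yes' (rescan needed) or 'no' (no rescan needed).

Answer: no

Derivation:
Old min = -18 at index 3
Change at index 9: 14 -> -11
Index 9 was NOT the min. New min = min(-18, -11). No rescan of other elements needed.
Needs rescan: no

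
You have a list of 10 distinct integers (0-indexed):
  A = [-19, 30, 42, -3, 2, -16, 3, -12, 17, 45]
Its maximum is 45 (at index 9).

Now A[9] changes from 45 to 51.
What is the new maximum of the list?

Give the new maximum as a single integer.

Old max = 45 (at index 9)
Change: A[9] 45 -> 51
Changed element WAS the max -> may need rescan.
  Max of remaining elements: 42
  New max = max(51, 42) = 51

Answer: 51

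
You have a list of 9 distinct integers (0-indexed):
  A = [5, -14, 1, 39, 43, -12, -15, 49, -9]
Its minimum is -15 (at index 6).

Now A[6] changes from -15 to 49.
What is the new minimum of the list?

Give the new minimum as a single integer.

Answer: -14

Derivation:
Old min = -15 (at index 6)
Change: A[6] -15 -> 49
Changed element WAS the min. Need to check: is 49 still <= all others?
  Min of remaining elements: -14
  New min = min(49, -14) = -14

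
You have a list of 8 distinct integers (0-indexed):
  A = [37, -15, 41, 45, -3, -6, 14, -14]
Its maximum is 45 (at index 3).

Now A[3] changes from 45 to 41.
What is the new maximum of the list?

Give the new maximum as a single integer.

Old max = 45 (at index 3)
Change: A[3] 45 -> 41
Changed element WAS the max -> may need rescan.
  Max of remaining elements: 41
  New max = max(41, 41) = 41

Answer: 41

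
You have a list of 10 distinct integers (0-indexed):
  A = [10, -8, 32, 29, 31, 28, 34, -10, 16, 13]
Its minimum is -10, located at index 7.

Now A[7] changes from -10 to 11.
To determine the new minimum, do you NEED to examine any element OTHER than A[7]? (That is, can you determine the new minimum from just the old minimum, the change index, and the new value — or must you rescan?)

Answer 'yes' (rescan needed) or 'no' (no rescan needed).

Answer: yes

Derivation:
Old min = -10 at index 7
Change at index 7: -10 -> 11
Index 7 WAS the min and new value 11 > old min -10. Must rescan other elements to find the new min.
Needs rescan: yes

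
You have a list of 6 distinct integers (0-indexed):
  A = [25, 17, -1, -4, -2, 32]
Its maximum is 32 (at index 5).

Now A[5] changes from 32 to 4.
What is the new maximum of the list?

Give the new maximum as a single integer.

Old max = 32 (at index 5)
Change: A[5] 32 -> 4
Changed element WAS the max -> may need rescan.
  Max of remaining elements: 25
  New max = max(4, 25) = 25

Answer: 25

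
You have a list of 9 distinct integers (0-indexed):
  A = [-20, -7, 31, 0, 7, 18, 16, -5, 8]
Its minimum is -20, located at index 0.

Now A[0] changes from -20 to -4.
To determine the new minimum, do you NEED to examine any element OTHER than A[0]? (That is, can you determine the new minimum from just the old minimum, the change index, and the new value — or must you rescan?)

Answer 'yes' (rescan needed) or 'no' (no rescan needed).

Old min = -20 at index 0
Change at index 0: -20 -> -4
Index 0 WAS the min and new value -4 > old min -20. Must rescan other elements to find the new min.
Needs rescan: yes

Answer: yes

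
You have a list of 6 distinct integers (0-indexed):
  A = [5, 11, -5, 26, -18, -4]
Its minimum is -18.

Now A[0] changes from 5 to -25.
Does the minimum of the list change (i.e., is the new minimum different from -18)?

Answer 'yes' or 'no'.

Answer: yes

Derivation:
Old min = -18
Change: A[0] 5 -> -25
Changed element was NOT the min; min changes only if -25 < -18.
New min = -25; changed? yes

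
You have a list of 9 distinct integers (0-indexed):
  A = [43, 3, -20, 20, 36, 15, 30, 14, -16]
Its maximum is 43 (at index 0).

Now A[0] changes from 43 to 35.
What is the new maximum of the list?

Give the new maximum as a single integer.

Answer: 36

Derivation:
Old max = 43 (at index 0)
Change: A[0] 43 -> 35
Changed element WAS the max -> may need rescan.
  Max of remaining elements: 36
  New max = max(35, 36) = 36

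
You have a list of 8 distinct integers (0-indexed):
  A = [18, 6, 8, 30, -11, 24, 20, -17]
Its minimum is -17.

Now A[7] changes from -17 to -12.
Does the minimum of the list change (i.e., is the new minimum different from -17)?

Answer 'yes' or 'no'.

Old min = -17
Change: A[7] -17 -> -12
Changed element was the min; new min must be rechecked.
New min = -12; changed? yes

Answer: yes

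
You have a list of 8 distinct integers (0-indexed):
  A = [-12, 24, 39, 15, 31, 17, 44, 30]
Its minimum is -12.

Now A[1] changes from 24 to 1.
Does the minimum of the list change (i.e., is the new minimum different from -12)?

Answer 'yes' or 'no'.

Answer: no

Derivation:
Old min = -12
Change: A[1] 24 -> 1
Changed element was NOT the min; min changes only if 1 < -12.
New min = -12; changed? no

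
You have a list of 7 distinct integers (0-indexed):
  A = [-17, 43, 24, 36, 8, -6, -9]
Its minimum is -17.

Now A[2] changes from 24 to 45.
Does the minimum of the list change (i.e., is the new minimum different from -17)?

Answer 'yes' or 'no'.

Old min = -17
Change: A[2] 24 -> 45
Changed element was NOT the min; min changes only if 45 < -17.
New min = -17; changed? no

Answer: no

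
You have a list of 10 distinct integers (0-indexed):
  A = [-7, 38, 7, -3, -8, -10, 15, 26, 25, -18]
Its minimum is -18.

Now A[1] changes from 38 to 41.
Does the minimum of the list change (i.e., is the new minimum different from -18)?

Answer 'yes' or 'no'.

Old min = -18
Change: A[1] 38 -> 41
Changed element was NOT the min; min changes only if 41 < -18.
New min = -18; changed? no

Answer: no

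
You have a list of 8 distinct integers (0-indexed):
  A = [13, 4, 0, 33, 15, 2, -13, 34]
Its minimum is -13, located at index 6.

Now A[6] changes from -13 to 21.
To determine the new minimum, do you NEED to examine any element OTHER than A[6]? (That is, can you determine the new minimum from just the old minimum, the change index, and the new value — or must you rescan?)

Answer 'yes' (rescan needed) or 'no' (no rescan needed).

Answer: yes

Derivation:
Old min = -13 at index 6
Change at index 6: -13 -> 21
Index 6 WAS the min and new value 21 > old min -13. Must rescan other elements to find the new min.
Needs rescan: yes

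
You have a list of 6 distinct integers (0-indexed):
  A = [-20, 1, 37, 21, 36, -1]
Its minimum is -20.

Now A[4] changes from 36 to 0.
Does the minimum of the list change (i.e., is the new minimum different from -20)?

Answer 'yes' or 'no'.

Answer: no

Derivation:
Old min = -20
Change: A[4] 36 -> 0
Changed element was NOT the min; min changes only if 0 < -20.
New min = -20; changed? no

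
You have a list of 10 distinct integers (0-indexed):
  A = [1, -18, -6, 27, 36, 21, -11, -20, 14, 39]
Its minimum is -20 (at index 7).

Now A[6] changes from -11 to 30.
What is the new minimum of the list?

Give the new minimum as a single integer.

Answer: -20

Derivation:
Old min = -20 (at index 7)
Change: A[6] -11 -> 30
Changed element was NOT the old min.
  New min = min(old_min, new_val) = min(-20, 30) = -20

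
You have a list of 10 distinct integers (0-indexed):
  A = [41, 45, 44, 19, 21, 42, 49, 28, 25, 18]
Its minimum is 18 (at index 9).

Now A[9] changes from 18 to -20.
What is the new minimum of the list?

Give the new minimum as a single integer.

Answer: -20

Derivation:
Old min = 18 (at index 9)
Change: A[9] 18 -> -20
Changed element WAS the min. Need to check: is -20 still <= all others?
  Min of remaining elements: 19
  New min = min(-20, 19) = -20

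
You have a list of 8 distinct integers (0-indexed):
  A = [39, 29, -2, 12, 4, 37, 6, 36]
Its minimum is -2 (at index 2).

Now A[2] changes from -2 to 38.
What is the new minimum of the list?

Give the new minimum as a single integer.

Old min = -2 (at index 2)
Change: A[2] -2 -> 38
Changed element WAS the min. Need to check: is 38 still <= all others?
  Min of remaining elements: 4
  New min = min(38, 4) = 4

Answer: 4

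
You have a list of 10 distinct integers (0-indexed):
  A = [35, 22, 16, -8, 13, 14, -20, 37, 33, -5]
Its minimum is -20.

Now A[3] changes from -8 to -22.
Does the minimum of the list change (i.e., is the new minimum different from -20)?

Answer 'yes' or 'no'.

Old min = -20
Change: A[3] -8 -> -22
Changed element was NOT the min; min changes only if -22 < -20.
New min = -22; changed? yes

Answer: yes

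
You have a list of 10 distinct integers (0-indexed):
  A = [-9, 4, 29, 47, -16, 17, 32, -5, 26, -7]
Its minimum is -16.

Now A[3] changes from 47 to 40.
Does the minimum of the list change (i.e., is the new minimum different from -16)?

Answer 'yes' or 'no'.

Answer: no

Derivation:
Old min = -16
Change: A[3] 47 -> 40
Changed element was NOT the min; min changes only if 40 < -16.
New min = -16; changed? no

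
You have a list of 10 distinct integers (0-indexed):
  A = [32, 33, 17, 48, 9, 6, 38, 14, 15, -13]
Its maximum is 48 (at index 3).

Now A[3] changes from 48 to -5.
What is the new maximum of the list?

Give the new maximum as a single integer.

Answer: 38

Derivation:
Old max = 48 (at index 3)
Change: A[3] 48 -> -5
Changed element WAS the max -> may need rescan.
  Max of remaining elements: 38
  New max = max(-5, 38) = 38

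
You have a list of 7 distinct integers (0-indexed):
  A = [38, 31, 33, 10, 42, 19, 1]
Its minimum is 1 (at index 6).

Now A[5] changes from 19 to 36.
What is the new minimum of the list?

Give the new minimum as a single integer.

Old min = 1 (at index 6)
Change: A[5] 19 -> 36
Changed element was NOT the old min.
  New min = min(old_min, new_val) = min(1, 36) = 1

Answer: 1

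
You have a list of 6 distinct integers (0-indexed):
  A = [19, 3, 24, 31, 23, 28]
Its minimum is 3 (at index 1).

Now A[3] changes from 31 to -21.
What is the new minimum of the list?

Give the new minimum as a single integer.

Answer: -21

Derivation:
Old min = 3 (at index 1)
Change: A[3] 31 -> -21
Changed element was NOT the old min.
  New min = min(old_min, new_val) = min(3, -21) = -21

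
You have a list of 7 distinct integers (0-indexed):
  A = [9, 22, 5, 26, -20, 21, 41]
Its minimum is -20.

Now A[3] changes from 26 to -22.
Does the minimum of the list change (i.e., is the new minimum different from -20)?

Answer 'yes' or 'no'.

Answer: yes

Derivation:
Old min = -20
Change: A[3] 26 -> -22
Changed element was NOT the min; min changes only if -22 < -20.
New min = -22; changed? yes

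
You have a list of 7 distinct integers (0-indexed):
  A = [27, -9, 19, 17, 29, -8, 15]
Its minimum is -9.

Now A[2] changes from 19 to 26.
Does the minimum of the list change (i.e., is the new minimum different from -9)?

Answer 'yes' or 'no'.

Answer: no

Derivation:
Old min = -9
Change: A[2] 19 -> 26
Changed element was NOT the min; min changes only if 26 < -9.
New min = -9; changed? no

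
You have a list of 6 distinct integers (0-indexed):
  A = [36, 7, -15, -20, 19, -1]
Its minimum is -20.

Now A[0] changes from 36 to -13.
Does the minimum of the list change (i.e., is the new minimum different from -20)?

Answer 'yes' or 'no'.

Old min = -20
Change: A[0] 36 -> -13
Changed element was NOT the min; min changes only if -13 < -20.
New min = -20; changed? no

Answer: no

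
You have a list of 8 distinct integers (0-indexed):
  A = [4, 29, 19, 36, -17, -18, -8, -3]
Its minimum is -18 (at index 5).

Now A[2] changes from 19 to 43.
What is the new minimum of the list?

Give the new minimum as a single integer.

Answer: -18

Derivation:
Old min = -18 (at index 5)
Change: A[2] 19 -> 43
Changed element was NOT the old min.
  New min = min(old_min, new_val) = min(-18, 43) = -18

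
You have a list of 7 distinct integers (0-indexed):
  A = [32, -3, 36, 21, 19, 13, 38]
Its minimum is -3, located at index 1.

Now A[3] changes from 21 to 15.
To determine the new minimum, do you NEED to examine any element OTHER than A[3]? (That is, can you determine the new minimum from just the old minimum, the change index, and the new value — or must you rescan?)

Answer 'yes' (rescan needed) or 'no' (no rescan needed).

Old min = -3 at index 1
Change at index 3: 21 -> 15
Index 3 was NOT the min. New min = min(-3, 15). No rescan of other elements needed.
Needs rescan: no

Answer: no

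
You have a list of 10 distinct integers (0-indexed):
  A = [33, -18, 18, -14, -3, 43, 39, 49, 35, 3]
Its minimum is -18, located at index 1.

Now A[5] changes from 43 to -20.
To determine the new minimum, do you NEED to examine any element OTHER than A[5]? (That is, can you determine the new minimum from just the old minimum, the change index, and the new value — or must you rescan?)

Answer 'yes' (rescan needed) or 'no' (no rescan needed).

Old min = -18 at index 1
Change at index 5: 43 -> -20
Index 5 was NOT the min. New min = min(-18, -20). No rescan of other elements needed.
Needs rescan: no

Answer: no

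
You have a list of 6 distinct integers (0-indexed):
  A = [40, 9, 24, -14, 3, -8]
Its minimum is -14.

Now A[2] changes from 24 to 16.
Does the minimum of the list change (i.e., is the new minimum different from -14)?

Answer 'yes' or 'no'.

Old min = -14
Change: A[2] 24 -> 16
Changed element was NOT the min; min changes only if 16 < -14.
New min = -14; changed? no

Answer: no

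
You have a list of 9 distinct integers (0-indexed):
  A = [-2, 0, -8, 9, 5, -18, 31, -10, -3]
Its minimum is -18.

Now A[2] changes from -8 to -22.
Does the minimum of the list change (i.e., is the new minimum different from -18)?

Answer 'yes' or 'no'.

Old min = -18
Change: A[2] -8 -> -22
Changed element was NOT the min; min changes only if -22 < -18.
New min = -22; changed? yes

Answer: yes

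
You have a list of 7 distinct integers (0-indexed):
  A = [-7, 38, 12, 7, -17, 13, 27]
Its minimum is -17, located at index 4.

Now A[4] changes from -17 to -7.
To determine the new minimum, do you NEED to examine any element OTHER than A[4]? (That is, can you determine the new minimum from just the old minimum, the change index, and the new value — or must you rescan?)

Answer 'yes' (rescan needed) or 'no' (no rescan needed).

Answer: yes

Derivation:
Old min = -17 at index 4
Change at index 4: -17 -> -7
Index 4 WAS the min and new value -7 > old min -17. Must rescan other elements to find the new min.
Needs rescan: yes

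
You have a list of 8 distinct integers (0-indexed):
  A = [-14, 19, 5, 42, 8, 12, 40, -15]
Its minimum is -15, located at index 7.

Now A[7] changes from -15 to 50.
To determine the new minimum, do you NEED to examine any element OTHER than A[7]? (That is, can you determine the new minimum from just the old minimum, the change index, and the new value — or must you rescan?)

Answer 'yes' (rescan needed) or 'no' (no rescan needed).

Old min = -15 at index 7
Change at index 7: -15 -> 50
Index 7 WAS the min and new value 50 > old min -15. Must rescan other elements to find the new min.
Needs rescan: yes

Answer: yes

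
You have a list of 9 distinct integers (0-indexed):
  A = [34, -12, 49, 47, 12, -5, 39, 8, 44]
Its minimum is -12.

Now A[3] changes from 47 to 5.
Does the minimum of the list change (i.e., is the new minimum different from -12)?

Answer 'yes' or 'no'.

Old min = -12
Change: A[3] 47 -> 5
Changed element was NOT the min; min changes only if 5 < -12.
New min = -12; changed? no

Answer: no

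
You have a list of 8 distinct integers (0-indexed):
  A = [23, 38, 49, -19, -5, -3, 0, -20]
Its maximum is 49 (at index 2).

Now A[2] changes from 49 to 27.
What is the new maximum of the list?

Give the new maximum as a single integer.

Answer: 38

Derivation:
Old max = 49 (at index 2)
Change: A[2] 49 -> 27
Changed element WAS the max -> may need rescan.
  Max of remaining elements: 38
  New max = max(27, 38) = 38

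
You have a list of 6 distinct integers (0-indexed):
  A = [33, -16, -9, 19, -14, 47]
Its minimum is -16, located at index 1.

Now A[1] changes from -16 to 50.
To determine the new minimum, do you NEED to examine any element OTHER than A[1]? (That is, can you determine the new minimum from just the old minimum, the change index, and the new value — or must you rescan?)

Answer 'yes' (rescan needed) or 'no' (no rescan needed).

Answer: yes

Derivation:
Old min = -16 at index 1
Change at index 1: -16 -> 50
Index 1 WAS the min and new value 50 > old min -16. Must rescan other elements to find the new min.
Needs rescan: yes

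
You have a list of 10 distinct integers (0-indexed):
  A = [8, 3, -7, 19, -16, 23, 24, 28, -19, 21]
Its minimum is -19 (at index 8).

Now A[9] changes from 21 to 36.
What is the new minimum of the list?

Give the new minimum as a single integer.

Answer: -19

Derivation:
Old min = -19 (at index 8)
Change: A[9] 21 -> 36
Changed element was NOT the old min.
  New min = min(old_min, new_val) = min(-19, 36) = -19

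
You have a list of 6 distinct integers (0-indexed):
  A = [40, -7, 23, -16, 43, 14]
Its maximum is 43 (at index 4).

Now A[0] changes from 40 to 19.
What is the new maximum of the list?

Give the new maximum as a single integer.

Old max = 43 (at index 4)
Change: A[0] 40 -> 19
Changed element was NOT the old max.
  New max = max(old_max, new_val) = max(43, 19) = 43

Answer: 43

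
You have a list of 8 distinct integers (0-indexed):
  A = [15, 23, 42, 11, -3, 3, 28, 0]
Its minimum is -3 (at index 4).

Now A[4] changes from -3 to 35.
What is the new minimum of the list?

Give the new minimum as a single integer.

Answer: 0

Derivation:
Old min = -3 (at index 4)
Change: A[4] -3 -> 35
Changed element WAS the min. Need to check: is 35 still <= all others?
  Min of remaining elements: 0
  New min = min(35, 0) = 0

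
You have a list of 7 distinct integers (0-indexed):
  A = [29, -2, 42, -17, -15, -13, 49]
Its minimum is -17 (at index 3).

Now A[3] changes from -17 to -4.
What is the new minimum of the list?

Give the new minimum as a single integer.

Old min = -17 (at index 3)
Change: A[3] -17 -> -4
Changed element WAS the min. Need to check: is -4 still <= all others?
  Min of remaining elements: -15
  New min = min(-4, -15) = -15

Answer: -15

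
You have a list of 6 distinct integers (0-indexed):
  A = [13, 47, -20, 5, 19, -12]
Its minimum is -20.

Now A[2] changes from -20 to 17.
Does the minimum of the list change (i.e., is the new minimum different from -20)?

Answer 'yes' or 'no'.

Old min = -20
Change: A[2] -20 -> 17
Changed element was the min; new min must be rechecked.
New min = -12; changed? yes

Answer: yes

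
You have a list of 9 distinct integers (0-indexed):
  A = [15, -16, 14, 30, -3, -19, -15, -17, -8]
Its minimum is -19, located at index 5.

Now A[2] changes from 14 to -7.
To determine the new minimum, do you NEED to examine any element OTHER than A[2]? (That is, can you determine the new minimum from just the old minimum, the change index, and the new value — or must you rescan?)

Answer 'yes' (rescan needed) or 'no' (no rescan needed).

Answer: no

Derivation:
Old min = -19 at index 5
Change at index 2: 14 -> -7
Index 2 was NOT the min. New min = min(-19, -7). No rescan of other elements needed.
Needs rescan: no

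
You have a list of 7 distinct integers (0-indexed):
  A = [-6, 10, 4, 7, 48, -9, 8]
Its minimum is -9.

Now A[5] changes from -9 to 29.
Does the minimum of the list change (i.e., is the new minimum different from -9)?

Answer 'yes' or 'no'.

Old min = -9
Change: A[5] -9 -> 29
Changed element was the min; new min must be rechecked.
New min = -6; changed? yes

Answer: yes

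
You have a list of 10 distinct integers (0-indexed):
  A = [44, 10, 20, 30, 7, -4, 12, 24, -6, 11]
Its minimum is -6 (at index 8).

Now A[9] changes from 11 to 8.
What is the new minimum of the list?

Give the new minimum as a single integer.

Old min = -6 (at index 8)
Change: A[9] 11 -> 8
Changed element was NOT the old min.
  New min = min(old_min, new_val) = min(-6, 8) = -6

Answer: -6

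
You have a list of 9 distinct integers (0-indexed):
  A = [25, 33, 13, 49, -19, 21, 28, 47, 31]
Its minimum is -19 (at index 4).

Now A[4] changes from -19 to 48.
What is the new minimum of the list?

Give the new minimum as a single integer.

Old min = -19 (at index 4)
Change: A[4] -19 -> 48
Changed element WAS the min. Need to check: is 48 still <= all others?
  Min of remaining elements: 13
  New min = min(48, 13) = 13

Answer: 13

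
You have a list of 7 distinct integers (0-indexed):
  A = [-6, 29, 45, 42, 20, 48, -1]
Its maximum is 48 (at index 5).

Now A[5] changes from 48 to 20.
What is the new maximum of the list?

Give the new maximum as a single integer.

Answer: 45

Derivation:
Old max = 48 (at index 5)
Change: A[5] 48 -> 20
Changed element WAS the max -> may need rescan.
  Max of remaining elements: 45
  New max = max(20, 45) = 45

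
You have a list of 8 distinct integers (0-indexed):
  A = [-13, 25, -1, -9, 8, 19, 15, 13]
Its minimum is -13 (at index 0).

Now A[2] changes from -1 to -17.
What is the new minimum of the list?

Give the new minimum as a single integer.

Old min = -13 (at index 0)
Change: A[2] -1 -> -17
Changed element was NOT the old min.
  New min = min(old_min, new_val) = min(-13, -17) = -17

Answer: -17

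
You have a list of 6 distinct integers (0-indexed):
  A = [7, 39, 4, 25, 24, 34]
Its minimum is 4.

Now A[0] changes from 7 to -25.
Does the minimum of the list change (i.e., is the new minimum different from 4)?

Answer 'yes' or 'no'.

Answer: yes

Derivation:
Old min = 4
Change: A[0] 7 -> -25
Changed element was NOT the min; min changes only if -25 < 4.
New min = -25; changed? yes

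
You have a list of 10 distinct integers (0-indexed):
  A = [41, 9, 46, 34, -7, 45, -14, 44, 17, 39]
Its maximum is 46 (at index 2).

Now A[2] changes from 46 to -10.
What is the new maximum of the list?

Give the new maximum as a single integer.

Old max = 46 (at index 2)
Change: A[2] 46 -> -10
Changed element WAS the max -> may need rescan.
  Max of remaining elements: 45
  New max = max(-10, 45) = 45

Answer: 45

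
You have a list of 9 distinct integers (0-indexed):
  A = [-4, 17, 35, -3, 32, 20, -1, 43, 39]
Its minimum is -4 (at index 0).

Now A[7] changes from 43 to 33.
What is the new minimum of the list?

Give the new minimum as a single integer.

Answer: -4

Derivation:
Old min = -4 (at index 0)
Change: A[7] 43 -> 33
Changed element was NOT the old min.
  New min = min(old_min, new_val) = min(-4, 33) = -4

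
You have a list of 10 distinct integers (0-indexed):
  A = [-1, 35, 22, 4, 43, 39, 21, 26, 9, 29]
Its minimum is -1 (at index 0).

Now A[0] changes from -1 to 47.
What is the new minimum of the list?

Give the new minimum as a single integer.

Old min = -1 (at index 0)
Change: A[0] -1 -> 47
Changed element WAS the min. Need to check: is 47 still <= all others?
  Min of remaining elements: 4
  New min = min(47, 4) = 4

Answer: 4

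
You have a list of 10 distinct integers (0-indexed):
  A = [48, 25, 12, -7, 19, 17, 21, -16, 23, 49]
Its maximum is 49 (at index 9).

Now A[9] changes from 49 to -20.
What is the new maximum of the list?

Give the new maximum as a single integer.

Old max = 49 (at index 9)
Change: A[9] 49 -> -20
Changed element WAS the max -> may need rescan.
  Max of remaining elements: 48
  New max = max(-20, 48) = 48

Answer: 48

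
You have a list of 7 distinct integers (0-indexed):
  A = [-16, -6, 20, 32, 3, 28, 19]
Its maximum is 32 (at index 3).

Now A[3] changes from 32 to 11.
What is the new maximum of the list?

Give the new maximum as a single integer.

Old max = 32 (at index 3)
Change: A[3] 32 -> 11
Changed element WAS the max -> may need rescan.
  Max of remaining elements: 28
  New max = max(11, 28) = 28

Answer: 28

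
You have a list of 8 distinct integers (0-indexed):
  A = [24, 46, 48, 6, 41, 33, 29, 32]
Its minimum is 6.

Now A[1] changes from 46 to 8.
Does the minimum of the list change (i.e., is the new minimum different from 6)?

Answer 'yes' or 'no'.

Answer: no

Derivation:
Old min = 6
Change: A[1] 46 -> 8
Changed element was NOT the min; min changes only if 8 < 6.
New min = 6; changed? no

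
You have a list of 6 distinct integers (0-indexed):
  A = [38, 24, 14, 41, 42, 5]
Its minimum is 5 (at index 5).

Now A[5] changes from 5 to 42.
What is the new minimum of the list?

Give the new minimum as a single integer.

Old min = 5 (at index 5)
Change: A[5] 5 -> 42
Changed element WAS the min. Need to check: is 42 still <= all others?
  Min of remaining elements: 14
  New min = min(42, 14) = 14

Answer: 14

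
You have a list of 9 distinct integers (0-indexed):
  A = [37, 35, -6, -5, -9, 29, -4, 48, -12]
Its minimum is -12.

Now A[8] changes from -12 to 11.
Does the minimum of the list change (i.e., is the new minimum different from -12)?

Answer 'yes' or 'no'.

Answer: yes

Derivation:
Old min = -12
Change: A[8] -12 -> 11
Changed element was the min; new min must be rechecked.
New min = -9; changed? yes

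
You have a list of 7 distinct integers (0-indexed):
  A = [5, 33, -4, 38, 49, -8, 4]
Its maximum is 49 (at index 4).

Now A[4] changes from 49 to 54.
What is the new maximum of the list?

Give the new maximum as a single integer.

Answer: 54

Derivation:
Old max = 49 (at index 4)
Change: A[4] 49 -> 54
Changed element WAS the max -> may need rescan.
  Max of remaining elements: 38
  New max = max(54, 38) = 54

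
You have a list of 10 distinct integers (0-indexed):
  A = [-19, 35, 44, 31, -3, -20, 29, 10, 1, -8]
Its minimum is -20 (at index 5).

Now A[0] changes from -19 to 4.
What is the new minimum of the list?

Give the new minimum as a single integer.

Answer: -20

Derivation:
Old min = -20 (at index 5)
Change: A[0] -19 -> 4
Changed element was NOT the old min.
  New min = min(old_min, new_val) = min(-20, 4) = -20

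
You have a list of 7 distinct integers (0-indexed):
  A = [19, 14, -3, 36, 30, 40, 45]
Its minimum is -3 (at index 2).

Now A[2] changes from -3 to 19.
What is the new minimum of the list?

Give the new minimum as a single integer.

Answer: 14

Derivation:
Old min = -3 (at index 2)
Change: A[2] -3 -> 19
Changed element WAS the min. Need to check: is 19 still <= all others?
  Min of remaining elements: 14
  New min = min(19, 14) = 14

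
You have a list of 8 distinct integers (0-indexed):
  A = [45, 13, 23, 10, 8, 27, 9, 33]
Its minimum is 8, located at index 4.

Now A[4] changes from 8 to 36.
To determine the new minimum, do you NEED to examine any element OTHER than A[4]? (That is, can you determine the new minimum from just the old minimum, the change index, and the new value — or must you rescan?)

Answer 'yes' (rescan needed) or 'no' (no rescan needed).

Old min = 8 at index 4
Change at index 4: 8 -> 36
Index 4 WAS the min and new value 36 > old min 8. Must rescan other elements to find the new min.
Needs rescan: yes

Answer: yes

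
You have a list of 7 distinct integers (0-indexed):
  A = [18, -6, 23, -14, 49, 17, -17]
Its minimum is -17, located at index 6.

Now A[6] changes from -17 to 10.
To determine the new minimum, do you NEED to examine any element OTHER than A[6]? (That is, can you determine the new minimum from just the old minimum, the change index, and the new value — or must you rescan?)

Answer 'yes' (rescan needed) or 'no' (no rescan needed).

Old min = -17 at index 6
Change at index 6: -17 -> 10
Index 6 WAS the min and new value 10 > old min -17. Must rescan other elements to find the new min.
Needs rescan: yes

Answer: yes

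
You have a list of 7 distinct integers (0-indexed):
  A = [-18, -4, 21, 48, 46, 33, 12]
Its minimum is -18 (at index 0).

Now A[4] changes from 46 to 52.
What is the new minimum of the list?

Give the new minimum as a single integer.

Answer: -18

Derivation:
Old min = -18 (at index 0)
Change: A[4] 46 -> 52
Changed element was NOT the old min.
  New min = min(old_min, new_val) = min(-18, 52) = -18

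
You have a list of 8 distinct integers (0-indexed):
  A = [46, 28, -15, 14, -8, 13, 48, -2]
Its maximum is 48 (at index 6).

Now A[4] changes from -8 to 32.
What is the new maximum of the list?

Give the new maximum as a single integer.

Old max = 48 (at index 6)
Change: A[4] -8 -> 32
Changed element was NOT the old max.
  New max = max(old_max, new_val) = max(48, 32) = 48

Answer: 48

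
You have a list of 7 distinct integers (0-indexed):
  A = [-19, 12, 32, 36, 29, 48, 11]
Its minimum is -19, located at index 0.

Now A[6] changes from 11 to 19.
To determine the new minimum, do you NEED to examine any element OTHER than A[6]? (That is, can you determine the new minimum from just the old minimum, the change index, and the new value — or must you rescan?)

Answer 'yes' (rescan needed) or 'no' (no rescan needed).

Old min = -19 at index 0
Change at index 6: 11 -> 19
Index 6 was NOT the min. New min = min(-19, 19). No rescan of other elements needed.
Needs rescan: no

Answer: no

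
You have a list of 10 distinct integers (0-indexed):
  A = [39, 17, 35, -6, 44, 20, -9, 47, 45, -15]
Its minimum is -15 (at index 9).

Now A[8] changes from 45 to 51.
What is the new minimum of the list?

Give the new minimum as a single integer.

Old min = -15 (at index 9)
Change: A[8] 45 -> 51
Changed element was NOT the old min.
  New min = min(old_min, new_val) = min(-15, 51) = -15

Answer: -15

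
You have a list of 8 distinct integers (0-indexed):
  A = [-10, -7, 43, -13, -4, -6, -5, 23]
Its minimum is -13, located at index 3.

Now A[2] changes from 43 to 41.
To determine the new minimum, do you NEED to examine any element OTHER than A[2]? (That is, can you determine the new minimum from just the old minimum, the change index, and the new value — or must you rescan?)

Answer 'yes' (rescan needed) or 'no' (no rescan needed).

Answer: no

Derivation:
Old min = -13 at index 3
Change at index 2: 43 -> 41
Index 2 was NOT the min. New min = min(-13, 41). No rescan of other elements needed.
Needs rescan: no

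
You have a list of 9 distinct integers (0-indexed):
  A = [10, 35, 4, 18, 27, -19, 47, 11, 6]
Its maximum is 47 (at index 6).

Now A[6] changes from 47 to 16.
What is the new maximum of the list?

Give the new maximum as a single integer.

Answer: 35

Derivation:
Old max = 47 (at index 6)
Change: A[6] 47 -> 16
Changed element WAS the max -> may need rescan.
  Max of remaining elements: 35
  New max = max(16, 35) = 35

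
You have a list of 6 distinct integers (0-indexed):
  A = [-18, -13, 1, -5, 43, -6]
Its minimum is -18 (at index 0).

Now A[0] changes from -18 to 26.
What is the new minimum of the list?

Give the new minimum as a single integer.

Old min = -18 (at index 0)
Change: A[0] -18 -> 26
Changed element WAS the min. Need to check: is 26 still <= all others?
  Min of remaining elements: -13
  New min = min(26, -13) = -13

Answer: -13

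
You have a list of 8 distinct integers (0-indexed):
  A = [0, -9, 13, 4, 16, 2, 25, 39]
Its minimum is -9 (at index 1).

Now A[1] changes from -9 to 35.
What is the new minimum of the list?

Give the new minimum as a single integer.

Old min = -9 (at index 1)
Change: A[1] -9 -> 35
Changed element WAS the min. Need to check: is 35 still <= all others?
  Min of remaining elements: 0
  New min = min(35, 0) = 0

Answer: 0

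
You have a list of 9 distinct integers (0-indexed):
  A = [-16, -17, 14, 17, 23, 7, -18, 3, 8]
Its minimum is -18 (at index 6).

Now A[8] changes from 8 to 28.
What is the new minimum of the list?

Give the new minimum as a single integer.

Old min = -18 (at index 6)
Change: A[8] 8 -> 28
Changed element was NOT the old min.
  New min = min(old_min, new_val) = min(-18, 28) = -18

Answer: -18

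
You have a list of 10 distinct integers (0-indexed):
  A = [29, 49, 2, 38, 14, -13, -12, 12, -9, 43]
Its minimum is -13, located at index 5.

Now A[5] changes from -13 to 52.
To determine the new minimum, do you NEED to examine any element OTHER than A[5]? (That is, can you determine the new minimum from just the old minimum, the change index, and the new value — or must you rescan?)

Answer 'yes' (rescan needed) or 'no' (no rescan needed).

Old min = -13 at index 5
Change at index 5: -13 -> 52
Index 5 WAS the min and new value 52 > old min -13. Must rescan other elements to find the new min.
Needs rescan: yes

Answer: yes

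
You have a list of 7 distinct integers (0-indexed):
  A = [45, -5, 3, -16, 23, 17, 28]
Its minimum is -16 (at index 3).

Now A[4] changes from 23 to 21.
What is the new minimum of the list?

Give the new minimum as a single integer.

Old min = -16 (at index 3)
Change: A[4] 23 -> 21
Changed element was NOT the old min.
  New min = min(old_min, new_val) = min(-16, 21) = -16

Answer: -16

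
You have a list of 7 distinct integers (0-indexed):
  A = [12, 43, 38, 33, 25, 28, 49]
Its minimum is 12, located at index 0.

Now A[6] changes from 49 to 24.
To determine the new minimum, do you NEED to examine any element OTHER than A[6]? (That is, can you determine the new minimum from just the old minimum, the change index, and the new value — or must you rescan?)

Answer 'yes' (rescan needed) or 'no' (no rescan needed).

Old min = 12 at index 0
Change at index 6: 49 -> 24
Index 6 was NOT the min. New min = min(12, 24). No rescan of other elements needed.
Needs rescan: no

Answer: no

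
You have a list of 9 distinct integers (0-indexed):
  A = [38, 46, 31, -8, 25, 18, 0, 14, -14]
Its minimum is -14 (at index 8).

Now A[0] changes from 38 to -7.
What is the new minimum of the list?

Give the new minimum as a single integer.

Old min = -14 (at index 8)
Change: A[0] 38 -> -7
Changed element was NOT the old min.
  New min = min(old_min, new_val) = min(-14, -7) = -14

Answer: -14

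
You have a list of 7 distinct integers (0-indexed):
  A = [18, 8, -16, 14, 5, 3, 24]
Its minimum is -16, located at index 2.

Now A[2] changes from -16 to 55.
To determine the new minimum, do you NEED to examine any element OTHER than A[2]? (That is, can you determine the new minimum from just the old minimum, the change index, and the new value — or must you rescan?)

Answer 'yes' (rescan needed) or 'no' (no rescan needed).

Old min = -16 at index 2
Change at index 2: -16 -> 55
Index 2 WAS the min and new value 55 > old min -16. Must rescan other elements to find the new min.
Needs rescan: yes

Answer: yes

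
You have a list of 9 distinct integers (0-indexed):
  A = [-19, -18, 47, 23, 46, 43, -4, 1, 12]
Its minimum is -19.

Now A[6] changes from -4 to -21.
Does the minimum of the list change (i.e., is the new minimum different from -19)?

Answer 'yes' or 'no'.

Answer: yes

Derivation:
Old min = -19
Change: A[6] -4 -> -21
Changed element was NOT the min; min changes only if -21 < -19.
New min = -21; changed? yes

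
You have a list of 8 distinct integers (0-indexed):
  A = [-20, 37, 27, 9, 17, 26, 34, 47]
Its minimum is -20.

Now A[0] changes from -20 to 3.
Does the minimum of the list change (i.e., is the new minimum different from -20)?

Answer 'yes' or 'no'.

Old min = -20
Change: A[0] -20 -> 3
Changed element was the min; new min must be rechecked.
New min = 3; changed? yes

Answer: yes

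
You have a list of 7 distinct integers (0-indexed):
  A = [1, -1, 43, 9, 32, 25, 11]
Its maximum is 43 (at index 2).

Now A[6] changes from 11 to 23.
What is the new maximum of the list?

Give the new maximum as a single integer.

Old max = 43 (at index 2)
Change: A[6] 11 -> 23
Changed element was NOT the old max.
  New max = max(old_max, new_val) = max(43, 23) = 43

Answer: 43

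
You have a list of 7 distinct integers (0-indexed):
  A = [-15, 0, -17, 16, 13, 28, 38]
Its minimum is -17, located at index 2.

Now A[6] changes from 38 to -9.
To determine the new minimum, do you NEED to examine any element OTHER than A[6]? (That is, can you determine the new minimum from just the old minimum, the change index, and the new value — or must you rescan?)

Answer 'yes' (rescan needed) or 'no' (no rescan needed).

Old min = -17 at index 2
Change at index 6: 38 -> -9
Index 6 was NOT the min. New min = min(-17, -9). No rescan of other elements needed.
Needs rescan: no

Answer: no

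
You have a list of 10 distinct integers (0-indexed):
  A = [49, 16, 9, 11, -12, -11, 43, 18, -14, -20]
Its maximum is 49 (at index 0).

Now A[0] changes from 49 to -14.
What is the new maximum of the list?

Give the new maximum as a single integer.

Old max = 49 (at index 0)
Change: A[0] 49 -> -14
Changed element WAS the max -> may need rescan.
  Max of remaining elements: 43
  New max = max(-14, 43) = 43

Answer: 43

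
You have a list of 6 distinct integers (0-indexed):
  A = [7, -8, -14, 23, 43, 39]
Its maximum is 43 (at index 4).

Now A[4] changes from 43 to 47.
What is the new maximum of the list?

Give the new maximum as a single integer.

Answer: 47

Derivation:
Old max = 43 (at index 4)
Change: A[4] 43 -> 47
Changed element WAS the max -> may need rescan.
  Max of remaining elements: 39
  New max = max(47, 39) = 47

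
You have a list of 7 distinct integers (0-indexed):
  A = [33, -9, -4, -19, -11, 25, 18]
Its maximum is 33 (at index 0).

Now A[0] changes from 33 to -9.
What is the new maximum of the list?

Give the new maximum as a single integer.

Answer: 25

Derivation:
Old max = 33 (at index 0)
Change: A[0] 33 -> -9
Changed element WAS the max -> may need rescan.
  Max of remaining elements: 25
  New max = max(-9, 25) = 25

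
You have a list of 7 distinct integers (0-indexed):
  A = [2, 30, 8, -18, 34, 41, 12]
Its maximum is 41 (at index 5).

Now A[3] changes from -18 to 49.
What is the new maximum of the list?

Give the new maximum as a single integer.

Answer: 49

Derivation:
Old max = 41 (at index 5)
Change: A[3] -18 -> 49
Changed element was NOT the old max.
  New max = max(old_max, new_val) = max(41, 49) = 49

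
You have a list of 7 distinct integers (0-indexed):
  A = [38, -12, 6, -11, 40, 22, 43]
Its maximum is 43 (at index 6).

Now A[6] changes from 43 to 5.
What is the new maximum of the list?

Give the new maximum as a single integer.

Answer: 40

Derivation:
Old max = 43 (at index 6)
Change: A[6] 43 -> 5
Changed element WAS the max -> may need rescan.
  Max of remaining elements: 40
  New max = max(5, 40) = 40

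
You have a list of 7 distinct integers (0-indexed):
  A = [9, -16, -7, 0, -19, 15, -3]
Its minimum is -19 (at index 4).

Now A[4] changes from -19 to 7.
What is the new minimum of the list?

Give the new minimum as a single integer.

Answer: -16

Derivation:
Old min = -19 (at index 4)
Change: A[4] -19 -> 7
Changed element WAS the min. Need to check: is 7 still <= all others?
  Min of remaining elements: -16
  New min = min(7, -16) = -16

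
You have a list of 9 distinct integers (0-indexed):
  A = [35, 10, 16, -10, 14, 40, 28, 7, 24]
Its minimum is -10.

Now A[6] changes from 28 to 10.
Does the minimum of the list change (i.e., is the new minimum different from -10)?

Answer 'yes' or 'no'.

Old min = -10
Change: A[6] 28 -> 10
Changed element was NOT the min; min changes only if 10 < -10.
New min = -10; changed? no

Answer: no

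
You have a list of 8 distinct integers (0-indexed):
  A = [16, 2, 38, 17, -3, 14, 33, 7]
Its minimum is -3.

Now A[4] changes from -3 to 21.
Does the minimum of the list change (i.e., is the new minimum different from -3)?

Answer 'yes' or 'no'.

Answer: yes

Derivation:
Old min = -3
Change: A[4] -3 -> 21
Changed element was the min; new min must be rechecked.
New min = 2; changed? yes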